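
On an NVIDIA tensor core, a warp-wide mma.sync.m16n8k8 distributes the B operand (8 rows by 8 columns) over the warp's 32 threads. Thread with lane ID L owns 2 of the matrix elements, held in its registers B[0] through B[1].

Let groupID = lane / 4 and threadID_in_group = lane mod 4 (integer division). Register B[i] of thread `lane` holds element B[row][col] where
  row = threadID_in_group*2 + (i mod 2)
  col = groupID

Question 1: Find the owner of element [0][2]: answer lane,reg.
8,0

c: 2->gid=2  r: 0->tid=0,i&1=0
L=2*4+0=8  i=0=0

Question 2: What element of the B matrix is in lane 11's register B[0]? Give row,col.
11: G=2,T=3
[0] (3*2+0,2) = (6,2)

6,2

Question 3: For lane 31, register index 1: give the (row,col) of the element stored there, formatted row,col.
L=31=>grp=31>>2=7, tig=31&3=3
[1]=>row 3·2+1=7  col grp=7

7,7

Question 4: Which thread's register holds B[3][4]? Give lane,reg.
c=4→G=4  r=3→T=1,p=1
L=4*4+1=17  i=1=1

17,1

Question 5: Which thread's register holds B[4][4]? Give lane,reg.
18,0

c=4⇒gr=4  r=4⇒th=2,odd=0
L=4*4+2=18  i=0=0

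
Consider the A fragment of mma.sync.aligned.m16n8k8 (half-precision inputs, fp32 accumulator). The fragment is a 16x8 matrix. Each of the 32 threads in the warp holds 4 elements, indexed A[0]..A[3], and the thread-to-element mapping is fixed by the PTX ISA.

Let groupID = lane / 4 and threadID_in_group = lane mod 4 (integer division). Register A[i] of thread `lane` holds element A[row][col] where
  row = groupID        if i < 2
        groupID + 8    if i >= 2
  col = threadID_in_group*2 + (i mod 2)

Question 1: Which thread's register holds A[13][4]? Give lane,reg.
22,2

r:13=>grp=5,rB=1  c:4=>tig=2,lo=0
L=5*4+2=22  i=1*2+0=2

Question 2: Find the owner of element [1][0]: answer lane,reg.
r=1⇒gr=1,Rb=0  c=0⇒th=0,odd=0
L=1*4+0=4  i=0*2+0=0

4,0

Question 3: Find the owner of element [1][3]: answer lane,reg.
r:1=>grp=1,rB=0  c:3=>tig=1,lo=1
L=1*4+1=5  i=0*2+1=1

5,1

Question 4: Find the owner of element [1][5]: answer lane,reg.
6,1

r=1->g=1,rb=0  c=5->t=2,b0=1
L=1*4+2=6  i=0*2+1=1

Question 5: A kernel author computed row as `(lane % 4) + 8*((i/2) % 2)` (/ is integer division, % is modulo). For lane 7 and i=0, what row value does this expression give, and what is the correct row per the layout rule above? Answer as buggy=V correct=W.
`(lane % 4) + 8*((i/2) % 2)`[7,0]->3
lane 7: gid=1 (7/4), tid=3 (7%4)
i=0: r=1+0=1, c=3*2+0=6
row: 3 vs 1

buggy=3 correct=1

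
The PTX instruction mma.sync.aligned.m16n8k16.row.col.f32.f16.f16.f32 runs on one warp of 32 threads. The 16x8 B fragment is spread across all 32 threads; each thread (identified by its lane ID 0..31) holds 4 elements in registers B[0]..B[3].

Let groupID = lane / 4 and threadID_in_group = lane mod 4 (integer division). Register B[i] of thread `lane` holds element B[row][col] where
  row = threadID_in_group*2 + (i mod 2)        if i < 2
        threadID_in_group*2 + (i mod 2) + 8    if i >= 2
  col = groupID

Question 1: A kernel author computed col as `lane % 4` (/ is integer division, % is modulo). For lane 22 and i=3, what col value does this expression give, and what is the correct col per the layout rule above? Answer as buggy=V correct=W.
buggy=2 correct=5

`lane % 4`[22,3]->2
L=22->g=22>>2=5, t=22&3=2
[3]->row 2·2+1+8=13  col g=5
col: 2 vs 5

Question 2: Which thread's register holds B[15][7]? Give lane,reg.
31,3

c=7→G=7  r=15→rhi=1,T=3,p=1
L=7*4+3=31  i=1*2+1=3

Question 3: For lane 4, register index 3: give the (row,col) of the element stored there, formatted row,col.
9,1

L=4→G=4>>2=1, T=4&3=0
[3]→row 0·2+1+8=9  col G=1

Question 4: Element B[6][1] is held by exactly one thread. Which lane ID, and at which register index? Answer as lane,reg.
7,0

c:1=>grp=1  r:6=>rB=0,tig=3,lo=0
L=1*4+3=7  i=0*2+0=0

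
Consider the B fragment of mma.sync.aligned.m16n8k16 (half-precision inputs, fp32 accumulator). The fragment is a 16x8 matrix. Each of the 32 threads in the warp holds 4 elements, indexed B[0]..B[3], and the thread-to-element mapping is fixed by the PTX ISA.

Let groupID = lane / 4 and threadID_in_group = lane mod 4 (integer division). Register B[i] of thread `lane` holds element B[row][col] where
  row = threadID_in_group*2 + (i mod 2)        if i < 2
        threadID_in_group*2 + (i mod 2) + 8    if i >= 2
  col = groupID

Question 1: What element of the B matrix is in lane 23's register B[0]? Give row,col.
L=23->g=23>>2=5, t=23&3=3
[0]->row 3·2+0+0=6  col g=5

6,5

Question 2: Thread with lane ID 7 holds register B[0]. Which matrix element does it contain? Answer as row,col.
L=7->gid=7>>2=1, tid=7&3=3
[0]->row 3·2+0+0=6  col gid=1

6,1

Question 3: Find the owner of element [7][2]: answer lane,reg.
11,1

c:2=>grp=2  r:7=>rB=0,tig=3,lo=1
L=2*4+3=11  i=0*2+1=1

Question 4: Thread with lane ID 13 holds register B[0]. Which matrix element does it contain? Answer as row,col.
2,3

13: gr=3,th=1
[0] (1*2+0+0,3) = (2,3)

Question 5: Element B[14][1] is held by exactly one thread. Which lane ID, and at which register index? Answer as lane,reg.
c=1->g=1  r=14->rb=1,t=3,b0=0
L=1*4+3=7  i=1*2+0=2

7,2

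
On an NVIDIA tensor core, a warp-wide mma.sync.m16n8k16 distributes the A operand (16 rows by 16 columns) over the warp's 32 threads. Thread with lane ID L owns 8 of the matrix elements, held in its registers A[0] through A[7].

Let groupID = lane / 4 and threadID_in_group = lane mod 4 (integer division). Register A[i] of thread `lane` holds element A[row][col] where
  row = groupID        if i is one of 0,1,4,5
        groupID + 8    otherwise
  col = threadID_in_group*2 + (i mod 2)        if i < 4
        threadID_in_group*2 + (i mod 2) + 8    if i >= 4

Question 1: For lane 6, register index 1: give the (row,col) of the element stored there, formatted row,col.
L=6→G=6>>2=1, T=6&3=2
[1]→row 1+0=1  col 2·2+1+0=5

1,5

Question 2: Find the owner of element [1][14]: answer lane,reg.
7,4

r=1->g=1,rb=0  c=14->cb=1,t=3,b0=0
L=1*4+3=7  i=1*4+0*2+0=4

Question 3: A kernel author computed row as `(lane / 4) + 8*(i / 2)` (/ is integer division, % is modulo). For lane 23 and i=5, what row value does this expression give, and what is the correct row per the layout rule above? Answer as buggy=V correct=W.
buggy=21 correct=5

`(lane / 4) + 8*(i / 2)`[23,5]⇒21
lane 23: gr=5 (23/4), th=3 (23%4)
i=5: r=5+0=5, c=3*2+1+8=15
row: 21 vs 5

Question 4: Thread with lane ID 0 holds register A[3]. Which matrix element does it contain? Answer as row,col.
lane 0: g=0 (0/4), t=0 (0%4)
i=3: r=0+8=8, c=0*2+1+0=1

8,1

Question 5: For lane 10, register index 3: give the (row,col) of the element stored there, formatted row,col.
10: grp=2,tig=2
[3] (2+8,2*2+1+0) = (10,5)

10,5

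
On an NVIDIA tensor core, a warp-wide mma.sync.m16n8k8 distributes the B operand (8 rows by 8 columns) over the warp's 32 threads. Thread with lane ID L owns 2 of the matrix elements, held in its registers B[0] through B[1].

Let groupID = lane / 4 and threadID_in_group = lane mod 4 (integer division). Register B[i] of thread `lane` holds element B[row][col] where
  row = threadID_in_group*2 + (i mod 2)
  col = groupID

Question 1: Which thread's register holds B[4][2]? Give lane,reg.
c=2⇒gr=2  r=4⇒th=2,odd=0
L=2*4+2=10  i=0=0

10,0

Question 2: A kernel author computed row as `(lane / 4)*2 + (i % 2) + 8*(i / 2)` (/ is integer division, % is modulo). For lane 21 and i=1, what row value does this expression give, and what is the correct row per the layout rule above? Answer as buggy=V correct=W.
`(lane / 4)*2 + (i % 2) + 8*(i / 2)`[21,1]⇒11
21: gr=5,th=1
[1] (1*2+1,5) = (3,5)
row: 11 vs 3

buggy=11 correct=3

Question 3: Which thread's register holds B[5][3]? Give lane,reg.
c=3→G=3  r=5→T=2,p=1
L=3*4+2=14  i=1=1

14,1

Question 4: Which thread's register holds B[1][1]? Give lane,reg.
c=1->g=1  r=1->t=0,b0=1
L=1*4+0=4  i=1=1

4,1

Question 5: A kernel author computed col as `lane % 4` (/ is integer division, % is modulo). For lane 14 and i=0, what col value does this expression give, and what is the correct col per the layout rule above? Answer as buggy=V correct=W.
buggy=2 correct=3

`lane % 4`[14,0]->2
lane 14: g=3 (14/4), t=2 (14%4)
i=0: r=2*2+0=4, c=g=3
col: 2 vs 3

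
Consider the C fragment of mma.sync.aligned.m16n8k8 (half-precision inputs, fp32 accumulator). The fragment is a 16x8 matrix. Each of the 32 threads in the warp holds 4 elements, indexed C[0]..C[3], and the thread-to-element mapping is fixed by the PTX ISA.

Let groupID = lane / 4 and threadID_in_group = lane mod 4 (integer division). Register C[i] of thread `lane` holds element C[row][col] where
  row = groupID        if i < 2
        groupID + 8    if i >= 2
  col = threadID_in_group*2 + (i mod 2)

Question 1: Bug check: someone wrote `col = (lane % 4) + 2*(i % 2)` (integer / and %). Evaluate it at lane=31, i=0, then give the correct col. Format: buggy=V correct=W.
`(lane % 4) + 2*(i % 2)`[31,0]⇒3
lane 31: gr=7 (31/4), th=3 (31%4)
i=0: r=7+0=7, c=3*2+0=6
col: 3 vs 6

buggy=3 correct=6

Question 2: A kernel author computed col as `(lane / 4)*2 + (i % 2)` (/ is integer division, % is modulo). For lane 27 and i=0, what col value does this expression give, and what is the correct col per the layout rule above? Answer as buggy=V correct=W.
buggy=12 correct=6

`(lane / 4)*2 + (i % 2)`[27,0]->12
lane 27->27/4=6, 27 mod 4=3
i=0  r:6+0->6  c:2·3+0->6
col: 12 vs 6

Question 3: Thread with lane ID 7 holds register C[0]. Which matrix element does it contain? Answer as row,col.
lane 7⇒7/4=1, 7 mod 4=3
i=0  r:1+0⇒1  c:2·3+0⇒6

1,6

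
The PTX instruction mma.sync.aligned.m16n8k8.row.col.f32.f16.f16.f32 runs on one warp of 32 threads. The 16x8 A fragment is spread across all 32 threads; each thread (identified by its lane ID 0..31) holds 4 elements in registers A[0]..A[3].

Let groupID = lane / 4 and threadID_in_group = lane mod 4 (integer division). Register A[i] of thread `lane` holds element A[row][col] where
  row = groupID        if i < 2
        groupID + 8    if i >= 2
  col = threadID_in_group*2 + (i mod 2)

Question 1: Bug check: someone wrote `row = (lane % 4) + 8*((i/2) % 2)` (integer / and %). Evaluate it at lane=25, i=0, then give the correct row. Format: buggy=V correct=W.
`(lane % 4) + 8*((i/2) % 2)`[25,0]->1
L=25->gid=25>>2=6, tid=25&3=1
[0]->row 6+0=6  col 1·2+0=2
row: 1 vs 6

buggy=1 correct=6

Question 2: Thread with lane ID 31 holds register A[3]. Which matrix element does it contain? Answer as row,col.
15,7

31: grp=7,tig=3
[3] (7+8,3*2+1) = (15,7)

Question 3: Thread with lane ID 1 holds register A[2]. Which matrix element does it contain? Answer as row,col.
8,2

lane 1->1/4=0, 1 mod 4=1
i=2  r:0+8->8  c:2·1+0->2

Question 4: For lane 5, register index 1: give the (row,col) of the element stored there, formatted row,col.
1,3

5: g=1,t=1
[1] (1+0,1*2+1) = (1,3)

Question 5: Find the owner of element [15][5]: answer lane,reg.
30,3

r=15→G=7,rhi=1  c=5→T=2,p=1
L=7*4+2=30  i=1*2+1=3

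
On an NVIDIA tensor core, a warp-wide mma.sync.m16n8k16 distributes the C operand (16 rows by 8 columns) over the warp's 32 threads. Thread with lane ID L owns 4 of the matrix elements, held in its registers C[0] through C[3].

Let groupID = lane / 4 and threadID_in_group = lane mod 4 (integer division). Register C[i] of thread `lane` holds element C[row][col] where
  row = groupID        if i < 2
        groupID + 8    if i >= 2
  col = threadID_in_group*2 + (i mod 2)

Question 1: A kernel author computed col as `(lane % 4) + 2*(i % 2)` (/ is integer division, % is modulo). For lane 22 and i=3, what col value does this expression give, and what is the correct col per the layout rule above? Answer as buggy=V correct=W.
buggy=4 correct=5

`(lane % 4) + 2*(i % 2)`[22,3]->4
lane 22: g=5 (22/4), t=2 (22%4)
i=3: r=5+8=13, c=2*2+1=5
col: 4 vs 5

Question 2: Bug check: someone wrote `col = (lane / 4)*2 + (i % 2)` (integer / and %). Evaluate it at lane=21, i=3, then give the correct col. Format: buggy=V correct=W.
buggy=11 correct=3

`(lane / 4)*2 + (i % 2)`[21,3]→11
lane 21: G=5 (21/4), T=1 (21%4)
i=3: r=5+8=13, c=1*2+1=3
col: 11 vs 3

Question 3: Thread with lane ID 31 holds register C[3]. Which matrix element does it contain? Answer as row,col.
L=31->gid=31>>2=7, tid=31&3=3
[3]->row 7+8=15  col 3·2+1=7

15,7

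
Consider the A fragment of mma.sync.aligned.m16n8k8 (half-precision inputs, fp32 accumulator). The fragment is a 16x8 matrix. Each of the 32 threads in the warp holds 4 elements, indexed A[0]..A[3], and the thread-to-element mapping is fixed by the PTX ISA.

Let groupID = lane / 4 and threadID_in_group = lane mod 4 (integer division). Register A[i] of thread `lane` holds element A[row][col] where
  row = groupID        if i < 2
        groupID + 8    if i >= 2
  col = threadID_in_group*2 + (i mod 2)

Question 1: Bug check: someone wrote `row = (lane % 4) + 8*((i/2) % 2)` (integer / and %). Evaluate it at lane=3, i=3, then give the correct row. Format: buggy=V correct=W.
`(lane % 4) + 8*((i/2) % 2)`[3,3]->11
L=3->gid=3>>2=0, tid=3&3=3
[3]->row 0+8=8  col 3·2+1=7
row: 11 vs 8

buggy=11 correct=8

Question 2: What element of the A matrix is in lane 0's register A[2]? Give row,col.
8,0

0: g=0,t=0
[2] (0+8,0*2+0) = (8,0)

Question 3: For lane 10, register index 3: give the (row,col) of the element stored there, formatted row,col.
10,5

lane 10=>10/4=2, 10 mod 4=2
i=3  r:2+8=>10  c:2·2+1=>5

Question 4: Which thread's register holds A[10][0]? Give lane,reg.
r=10⇒gr=2,Rb=1  c=0⇒th=0,odd=0
L=2*4+0=8  i=1*2+0=2

8,2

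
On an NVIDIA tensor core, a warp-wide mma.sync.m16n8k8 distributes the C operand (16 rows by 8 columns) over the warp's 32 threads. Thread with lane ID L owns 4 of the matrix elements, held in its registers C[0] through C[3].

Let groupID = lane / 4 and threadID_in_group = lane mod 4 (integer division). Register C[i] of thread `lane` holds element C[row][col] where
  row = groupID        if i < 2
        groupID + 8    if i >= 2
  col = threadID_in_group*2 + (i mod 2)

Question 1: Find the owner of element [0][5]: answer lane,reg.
r=0->g=0,rb=0  c=5->t=2,b0=1
L=0*4+2=2  i=0*2+1=1

2,1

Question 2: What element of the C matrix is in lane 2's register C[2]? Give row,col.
lane 2: g=0 (2/4), t=2 (2%4)
i=2: r=0+8=8, c=2*2+0=4

8,4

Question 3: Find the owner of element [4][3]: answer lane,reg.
r:4=>grp=4,rB=0  c:3=>tig=1,lo=1
L=4*4+1=17  i=0*2+1=1

17,1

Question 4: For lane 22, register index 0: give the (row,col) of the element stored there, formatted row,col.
lane 22: g=5 (22/4), t=2 (22%4)
i=0: r=5+0=5, c=2*2+0=4

5,4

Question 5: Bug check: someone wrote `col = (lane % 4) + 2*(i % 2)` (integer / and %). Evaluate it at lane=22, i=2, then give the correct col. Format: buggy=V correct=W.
`(lane % 4) + 2*(i % 2)`[22,2]=>2
lane 22: grp=5 (22/4), tig=2 (22%4)
i=2: r=5+8=13, c=2*2+0=4
col: 2 vs 4

buggy=2 correct=4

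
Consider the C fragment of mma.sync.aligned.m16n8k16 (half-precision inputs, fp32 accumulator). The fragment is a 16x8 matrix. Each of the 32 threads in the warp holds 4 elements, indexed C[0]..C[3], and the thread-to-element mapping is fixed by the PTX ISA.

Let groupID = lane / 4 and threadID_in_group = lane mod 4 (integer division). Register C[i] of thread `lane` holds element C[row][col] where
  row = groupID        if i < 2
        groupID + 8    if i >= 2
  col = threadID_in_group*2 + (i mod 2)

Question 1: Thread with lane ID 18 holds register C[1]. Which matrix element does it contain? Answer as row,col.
4,5

L=18->gid=18>>2=4, tid=18&3=2
[1]->row 4+0=4  col 2·2+1=5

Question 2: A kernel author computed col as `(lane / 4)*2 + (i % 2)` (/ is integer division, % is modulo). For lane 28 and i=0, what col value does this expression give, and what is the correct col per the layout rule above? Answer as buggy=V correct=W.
buggy=14 correct=0

`(lane / 4)*2 + (i % 2)`[28,0]⇒14
L=28⇒gr=28>>2=7, th=28&3=0
[0]⇒row 7+0=7  col 0·2+0=0
col: 14 vs 0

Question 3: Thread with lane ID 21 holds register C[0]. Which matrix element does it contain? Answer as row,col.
lane 21: g=5 (21/4), t=1 (21%4)
i=0: r=5+0=5, c=1*2+0=2

5,2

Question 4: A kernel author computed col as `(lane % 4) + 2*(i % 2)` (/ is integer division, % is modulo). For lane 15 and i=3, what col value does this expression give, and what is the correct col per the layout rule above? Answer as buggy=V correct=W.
`(lane % 4) + 2*(i % 2)`[15,3]⇒5
L=15⇒gr=15>>2=3, th=15&3=3
[3]⇒row 3+8=11  col 3·2+1=7
col: 5 vs 7

buggy=5 correct=7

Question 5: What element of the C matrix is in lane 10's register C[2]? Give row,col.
lane 10: grp=2 (10/4), tig=2 (10%4)
i=2: r=2+8=10, c=2*2+0=4

10,4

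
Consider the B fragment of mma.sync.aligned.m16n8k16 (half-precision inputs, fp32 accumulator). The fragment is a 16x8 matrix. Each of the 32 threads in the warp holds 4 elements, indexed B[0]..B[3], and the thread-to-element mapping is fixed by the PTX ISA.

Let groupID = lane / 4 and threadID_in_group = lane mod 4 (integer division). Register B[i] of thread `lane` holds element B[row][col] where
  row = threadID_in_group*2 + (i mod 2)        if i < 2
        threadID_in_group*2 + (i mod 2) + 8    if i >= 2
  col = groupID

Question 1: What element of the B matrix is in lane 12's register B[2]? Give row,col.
8,3

lane 12: gid=3 (12/4), tid=0 (12%4)
i=2: r=0*2+0+8=8, c=gid=3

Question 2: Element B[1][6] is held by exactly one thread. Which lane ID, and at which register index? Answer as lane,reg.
c=6->g=6  r=1->rb=0,t=0,b0=1
L=6*4+0=24  i=0*2+1=1

24,1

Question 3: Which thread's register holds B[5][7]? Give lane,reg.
30,1

c=7→G=7  r=5→rhi=0,T=2,p=1
L=7*4+2=30  i=0*2+1=1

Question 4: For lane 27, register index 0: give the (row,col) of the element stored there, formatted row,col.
6,6

lane 27⇒27/4=6, 27 mod 4=3
i=0  r:2·3+0+0⇒6  c:6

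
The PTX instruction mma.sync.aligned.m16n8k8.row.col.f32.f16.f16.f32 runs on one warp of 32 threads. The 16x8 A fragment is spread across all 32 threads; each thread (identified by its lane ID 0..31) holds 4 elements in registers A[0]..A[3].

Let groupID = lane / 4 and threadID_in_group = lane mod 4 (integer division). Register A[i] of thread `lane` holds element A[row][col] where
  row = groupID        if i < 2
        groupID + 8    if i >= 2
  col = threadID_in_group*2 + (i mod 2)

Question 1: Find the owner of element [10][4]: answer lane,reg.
10,2

r=10→G=2,rhi=1  c=4→T=2,p=0
L=2*4+2=10  i=1*2+0=2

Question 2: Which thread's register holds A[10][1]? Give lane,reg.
8,3

r:10=>grp=2,rB=1  c:1=>tig=0,lo=1
L=2*4+0=8  i=1*2+1=3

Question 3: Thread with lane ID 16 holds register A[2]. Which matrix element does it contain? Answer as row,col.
12,0

lane 16→16/4=4, 16 mod 4=0
i=2  r:4+8→12  c:2·0+0→0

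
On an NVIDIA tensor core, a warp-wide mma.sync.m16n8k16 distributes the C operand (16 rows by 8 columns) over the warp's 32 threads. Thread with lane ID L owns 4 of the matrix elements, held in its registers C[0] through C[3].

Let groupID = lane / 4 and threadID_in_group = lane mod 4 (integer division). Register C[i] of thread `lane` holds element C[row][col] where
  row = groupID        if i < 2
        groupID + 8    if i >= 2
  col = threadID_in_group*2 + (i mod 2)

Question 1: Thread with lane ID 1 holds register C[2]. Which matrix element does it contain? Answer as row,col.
lane 1->1/4=0, 1 mod 4=1
i=2  r:0+8->8  c:2·1+0->2

8,2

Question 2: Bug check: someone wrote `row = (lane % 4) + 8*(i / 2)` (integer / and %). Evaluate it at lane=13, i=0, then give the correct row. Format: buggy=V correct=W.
`(lane % 4) + 8*(i / 2)`[13,0]⇒1
13: gr=3,th=1
[0] (3+0,1*2+0) = (3,2)
row: 1 vs 3

buggy=1 correct=3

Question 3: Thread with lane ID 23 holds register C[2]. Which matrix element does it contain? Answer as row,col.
23: gid=5,tid=3
[2] (5+8,3*2+0) = (13,6)

13,6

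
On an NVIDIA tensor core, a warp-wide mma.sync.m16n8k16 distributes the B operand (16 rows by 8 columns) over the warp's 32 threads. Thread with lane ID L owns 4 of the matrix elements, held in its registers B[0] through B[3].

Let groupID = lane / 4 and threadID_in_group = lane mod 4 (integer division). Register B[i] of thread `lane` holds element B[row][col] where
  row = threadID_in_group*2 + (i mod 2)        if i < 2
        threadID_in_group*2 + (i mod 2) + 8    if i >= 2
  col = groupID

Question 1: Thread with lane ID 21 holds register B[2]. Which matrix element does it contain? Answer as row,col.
10,5

lane 21: g=5 (21/4), t=1 (21%4)
i=2: r=1*2+0+8=10, c=g=5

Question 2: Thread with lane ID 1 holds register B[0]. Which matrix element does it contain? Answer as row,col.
lane 1: G=0 (1/4), T=1 (1%4)
i=0: r=1*2+0+0=2, c=G=0

2,0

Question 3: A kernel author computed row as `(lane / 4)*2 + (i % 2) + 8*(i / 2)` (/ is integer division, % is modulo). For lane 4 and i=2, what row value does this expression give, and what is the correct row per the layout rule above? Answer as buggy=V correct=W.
`(lane / 4)*2 + (i % 2) + 8*(i / 2)`[4,2]->10
lane 4: g=1 (4/4), t=0 (4%4)
i=2: r=0*2+0+8=8, c=g=1
row: 10 vs 8

buggy=10 correct=8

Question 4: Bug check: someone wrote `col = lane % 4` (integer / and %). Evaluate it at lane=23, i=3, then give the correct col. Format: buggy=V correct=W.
buggy=3 correct=5

`lane % 4`[23,3]⇒3
lane 23⇒23/4=5, 23 mod 4=3
i=3  r:2·3+1+8⇒15  c:5
col: 3 vs 5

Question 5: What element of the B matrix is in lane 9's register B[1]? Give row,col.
3,2

9: grp=2,tig=1
[1] (1*2+1+0,2) = (3,2)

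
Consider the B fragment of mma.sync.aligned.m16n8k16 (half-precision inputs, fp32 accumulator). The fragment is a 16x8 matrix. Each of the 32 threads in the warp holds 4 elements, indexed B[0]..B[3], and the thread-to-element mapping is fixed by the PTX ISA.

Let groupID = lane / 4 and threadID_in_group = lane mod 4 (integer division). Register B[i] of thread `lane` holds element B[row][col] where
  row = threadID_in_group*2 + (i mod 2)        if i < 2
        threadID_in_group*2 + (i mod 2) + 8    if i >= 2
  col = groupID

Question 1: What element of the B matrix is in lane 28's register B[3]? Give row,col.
L=28⇒gr=28>>2=7, th=28&3=0
[3]⇒row 0·2+1+8=9  col gr=7

9,7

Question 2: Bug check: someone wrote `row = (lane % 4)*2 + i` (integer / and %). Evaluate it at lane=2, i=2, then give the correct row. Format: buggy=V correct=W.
`(lane % 4)*2 + i`[2,2]⇒6
L=2⇒gr=2>>2=0, th=2&3=2
[2]⇒row 2·2+0+8=12  col gr=0
row: 6 vs 12

buggy=6 correct=12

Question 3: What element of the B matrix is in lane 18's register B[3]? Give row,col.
lane 18=>18/4=4, 18 mod 4=2
i=3  r:2·2+1+8=>13  c:4

13,4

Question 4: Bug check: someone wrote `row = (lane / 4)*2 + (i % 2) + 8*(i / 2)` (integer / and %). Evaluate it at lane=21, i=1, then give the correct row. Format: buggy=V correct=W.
buggy=11 correct=3

`(lane / 4)*2 + (i % 2) + 8*(i / 2)`[21,1]⇒11
21: gr=5,th=1
[1] (1*2+1+0,5) = (3,5)
row: 11 vs 3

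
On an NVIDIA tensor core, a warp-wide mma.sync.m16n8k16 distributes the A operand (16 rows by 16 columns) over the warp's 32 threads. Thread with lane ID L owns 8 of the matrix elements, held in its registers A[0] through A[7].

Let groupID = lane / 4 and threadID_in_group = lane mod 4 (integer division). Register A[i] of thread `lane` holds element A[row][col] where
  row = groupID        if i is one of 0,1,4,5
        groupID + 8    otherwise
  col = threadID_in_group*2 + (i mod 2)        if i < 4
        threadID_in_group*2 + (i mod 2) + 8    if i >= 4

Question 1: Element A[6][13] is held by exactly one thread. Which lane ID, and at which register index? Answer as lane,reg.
26,5

r:6=>grp=6,rB=0  c:13=>cB=1,tig=2,lo=1
L=6*4+2=26  i=1*4+0*2+1=5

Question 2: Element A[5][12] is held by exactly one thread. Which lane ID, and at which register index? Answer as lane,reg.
r=5⇒gr=5,Rb=0  c=12⇒Cb=1,th=2,odd=0
L=5*4+2=22  i=1*4+0*2+0=4

22,4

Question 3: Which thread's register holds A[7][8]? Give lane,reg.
28,4

r=7->g=7,rb=0  c=8->cb=1,t=0,b0=0
L=7*4+0=28  i=1*4+0*2+0=4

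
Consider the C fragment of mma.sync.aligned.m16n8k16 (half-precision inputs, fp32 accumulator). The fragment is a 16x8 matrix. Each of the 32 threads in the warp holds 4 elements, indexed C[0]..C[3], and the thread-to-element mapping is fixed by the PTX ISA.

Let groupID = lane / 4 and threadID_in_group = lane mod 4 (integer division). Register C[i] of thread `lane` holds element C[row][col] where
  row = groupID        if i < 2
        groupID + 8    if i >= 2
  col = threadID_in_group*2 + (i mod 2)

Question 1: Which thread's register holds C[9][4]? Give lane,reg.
r: 9->gid=1,r8=1  c: 4->tid=2,i&1=0
L=1*4+2=6  i=1*2+0=2

6,2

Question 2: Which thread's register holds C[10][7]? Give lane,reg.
11,3

r: 10->gid=2,r8=1  c: 7->tid=3,i&1=1
L=2*4+3=11  i=1*2+1=3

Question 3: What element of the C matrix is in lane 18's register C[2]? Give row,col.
18: grp=4,tig=2
[2] (4+8,2*2+0) = (12,4)

12,4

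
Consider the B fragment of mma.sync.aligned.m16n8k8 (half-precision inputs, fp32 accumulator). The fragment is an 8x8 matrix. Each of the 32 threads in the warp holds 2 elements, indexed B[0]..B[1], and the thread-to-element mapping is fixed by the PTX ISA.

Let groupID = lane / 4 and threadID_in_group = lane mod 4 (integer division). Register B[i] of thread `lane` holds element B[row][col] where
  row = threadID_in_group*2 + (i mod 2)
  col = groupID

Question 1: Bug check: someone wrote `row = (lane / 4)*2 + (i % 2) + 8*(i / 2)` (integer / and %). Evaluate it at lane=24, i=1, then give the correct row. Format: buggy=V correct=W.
`(lane / 4)*2 + (i % 2) + 8*(i / 2)`[24,1]→13
lane 24→24/4=6, 24 mod 4=0
i=1  r:2·0+1→1  c:6
row: 13 vs 1

buggy=13 correct=1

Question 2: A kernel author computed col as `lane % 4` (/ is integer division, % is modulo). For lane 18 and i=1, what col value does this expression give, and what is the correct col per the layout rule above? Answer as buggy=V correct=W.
buggy=2 correct=4

`lane % 4`[18,1]⇒2
lane 18: gr=4 (18/4), th=2 (18%4)
i=1: r=2*2+1=5, c=gr=4
col: 2 vs 4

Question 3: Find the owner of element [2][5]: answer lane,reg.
21,0

c: 5->gid=5  r: 2->tid=1,i&1=0
L=5*4+1=21  i=0=0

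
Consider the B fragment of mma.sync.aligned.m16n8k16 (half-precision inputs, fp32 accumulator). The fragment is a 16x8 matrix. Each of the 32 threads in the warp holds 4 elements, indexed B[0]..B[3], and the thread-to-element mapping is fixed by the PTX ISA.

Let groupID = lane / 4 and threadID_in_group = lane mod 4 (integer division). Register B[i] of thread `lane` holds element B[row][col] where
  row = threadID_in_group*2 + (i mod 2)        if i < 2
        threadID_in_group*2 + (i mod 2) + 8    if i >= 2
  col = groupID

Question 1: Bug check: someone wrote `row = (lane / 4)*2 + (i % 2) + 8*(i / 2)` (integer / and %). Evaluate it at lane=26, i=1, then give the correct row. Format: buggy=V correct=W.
buggy=13 correct=5

`(lane / 4)*2 + (i % 2) + 8*(i / 2)`[26,1]→13
L=26→G=26>>2=6, T=26&3=2
[1]→row 2·2+1+0=5  col G=6
row: 13 vs 5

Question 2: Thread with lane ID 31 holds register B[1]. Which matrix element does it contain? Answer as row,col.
7,7

lane 31->31/4=7, 31 mod 4=3
i=1  r:2·3+1+0->7  c:7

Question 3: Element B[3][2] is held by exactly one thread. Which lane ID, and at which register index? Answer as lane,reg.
9,1

c:2=>grp=2  r:3=>rB=0,tig=1,lo=1
L=2*4+1=9  i=0*2+1=1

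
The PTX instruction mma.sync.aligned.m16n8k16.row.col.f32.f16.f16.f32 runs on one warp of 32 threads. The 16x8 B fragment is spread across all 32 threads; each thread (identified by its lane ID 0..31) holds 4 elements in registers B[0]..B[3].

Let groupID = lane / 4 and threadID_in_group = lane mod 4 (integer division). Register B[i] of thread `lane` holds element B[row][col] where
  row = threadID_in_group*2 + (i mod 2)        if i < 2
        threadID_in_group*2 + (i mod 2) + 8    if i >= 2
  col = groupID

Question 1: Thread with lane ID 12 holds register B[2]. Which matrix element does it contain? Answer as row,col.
8,3

L=12→G=12>>2=3, T=12&3=0
[2]→row 0·2+0+8=8  col G=3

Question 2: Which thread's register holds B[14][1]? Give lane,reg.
c:1=>grp=1  r:14=>rB=1,tig=3,lo=0
L=1*4+3=7  i=1*2+0=2

7,2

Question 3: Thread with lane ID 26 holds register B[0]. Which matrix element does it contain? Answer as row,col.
4,6

L=26⇒gr=26>>2=6, th=26&3=2
[0]⇒row 2·2+0+0=4  col gr=6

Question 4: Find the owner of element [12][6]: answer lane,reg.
c=6->g=6  r=12->rb=1,t=2,b0=0
L=6*4+2=26  i=1*2+0=2

26,2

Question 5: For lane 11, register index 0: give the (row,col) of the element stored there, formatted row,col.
6,2

L=11->gid=11>>2=2, tid=11&3=3
[0]->row 3·2+0+0=6  col gid=2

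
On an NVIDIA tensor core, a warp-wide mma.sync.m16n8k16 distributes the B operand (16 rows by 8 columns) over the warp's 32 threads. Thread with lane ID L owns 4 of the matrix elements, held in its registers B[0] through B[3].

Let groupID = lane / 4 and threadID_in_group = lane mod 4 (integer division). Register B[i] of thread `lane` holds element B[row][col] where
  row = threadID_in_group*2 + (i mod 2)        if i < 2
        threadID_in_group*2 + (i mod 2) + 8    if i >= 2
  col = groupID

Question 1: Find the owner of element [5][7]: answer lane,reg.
c: 7->gid=7  r: 5->r8=0,tid=2,i&1=1
L=7*4+2=30  i=0*2+1=1

30,1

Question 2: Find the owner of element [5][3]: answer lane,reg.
c: 3->gid=3  r: 5->r8=0,tid=2,i&1=1
L=3*4+2=14  i=0*2+1=1

14,1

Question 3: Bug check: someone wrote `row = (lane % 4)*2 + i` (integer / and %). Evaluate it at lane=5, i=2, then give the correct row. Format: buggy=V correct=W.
buggy=4 correct=10

`(lane % 4)*2 + i`[5,2]=>4
L=5=>grp=5>>2=1, tig=5&3=1
[2]=>row 1·2+0+8=10  col grp=1
row: 4 vs 10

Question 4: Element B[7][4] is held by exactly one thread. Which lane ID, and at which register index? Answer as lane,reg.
19,1

c=4⇒gr=4  r=7⇒Rb=0,th=3,odd=1
L=4*4+3=19  i=0*2+1=1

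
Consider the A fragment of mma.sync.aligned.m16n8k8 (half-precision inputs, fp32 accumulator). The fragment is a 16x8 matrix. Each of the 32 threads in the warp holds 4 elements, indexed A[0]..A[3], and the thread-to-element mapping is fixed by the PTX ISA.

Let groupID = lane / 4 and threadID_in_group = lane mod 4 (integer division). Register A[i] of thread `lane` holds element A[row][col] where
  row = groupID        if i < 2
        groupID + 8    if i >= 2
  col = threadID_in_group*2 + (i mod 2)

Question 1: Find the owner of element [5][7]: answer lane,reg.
23,1

r=5→G=5,rhi=0  c=7→T=3,p=1
L=5*4+3=23  i=0*2+1=1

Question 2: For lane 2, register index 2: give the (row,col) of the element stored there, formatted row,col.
lane 2: g=0 (2/4), t=2 (2%4)
i=2: r=0+8=8, c=2*2+0=4

8,4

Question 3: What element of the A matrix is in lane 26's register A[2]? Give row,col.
14,4

lane 26: G=6 (26/4), T=2 (26%4)
i=2: r=6+8=14, c=2*2+0=4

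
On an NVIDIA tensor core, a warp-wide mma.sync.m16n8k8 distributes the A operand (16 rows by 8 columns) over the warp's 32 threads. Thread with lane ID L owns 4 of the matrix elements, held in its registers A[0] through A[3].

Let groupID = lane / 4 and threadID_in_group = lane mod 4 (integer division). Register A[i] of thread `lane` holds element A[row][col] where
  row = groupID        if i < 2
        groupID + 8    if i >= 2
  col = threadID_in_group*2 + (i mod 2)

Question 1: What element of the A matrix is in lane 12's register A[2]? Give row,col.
11,0

12: g=3,t=0
[2] (3+8,0*2+0) = (11,0)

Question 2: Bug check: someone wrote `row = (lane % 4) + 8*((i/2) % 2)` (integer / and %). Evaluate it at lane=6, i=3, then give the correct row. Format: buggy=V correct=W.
buggy=10 correct=9

`(lane % 4) + 8*((i/2) % 2)`[6,3]=>10
lane 6: grp=1 (6/4), tig=2 (6%4)
i=3: r=1+8=9, c=2*2+1=5
row: 10 vs 9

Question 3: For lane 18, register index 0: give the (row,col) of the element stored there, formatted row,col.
4,4

L=18->gid=18>>2=4, tid=18&3=2
[0]->row 4+0=4  col 2·2+0=4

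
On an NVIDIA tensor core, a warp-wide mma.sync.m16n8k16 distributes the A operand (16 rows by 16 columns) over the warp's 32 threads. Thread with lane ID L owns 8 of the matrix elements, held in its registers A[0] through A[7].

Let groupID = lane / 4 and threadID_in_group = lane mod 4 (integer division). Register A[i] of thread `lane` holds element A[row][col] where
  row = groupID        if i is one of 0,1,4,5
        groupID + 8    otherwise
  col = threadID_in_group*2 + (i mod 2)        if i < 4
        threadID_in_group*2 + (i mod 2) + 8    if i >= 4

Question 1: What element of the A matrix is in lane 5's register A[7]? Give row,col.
5: G=1,T=1
[7] (1+8,1*2+1+8) = (9,11)

9,11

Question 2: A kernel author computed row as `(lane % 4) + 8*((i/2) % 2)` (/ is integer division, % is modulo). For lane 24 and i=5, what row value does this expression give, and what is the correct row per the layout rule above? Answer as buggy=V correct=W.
`(lane % 4) + 8*((i/2) % 2)`[24,5]→0
lane 24→24/4=6, 24 mod 4=0
i=5  r:6+0→6  c:2·0+1+8→9
row: 0 vs 6

buggy=0 correct=6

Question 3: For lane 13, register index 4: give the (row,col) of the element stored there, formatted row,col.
lane 13: G=3 (13/4), T=1 (13%4)
i=4: r=3+0=3, c=1*2+0+8=10

3,10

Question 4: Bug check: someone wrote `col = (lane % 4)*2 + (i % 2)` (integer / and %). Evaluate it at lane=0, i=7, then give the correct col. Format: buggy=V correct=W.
`(lane % 4)*2 + (i % 2)`[0,7]->1
L=0->g=0>>2=0, t=0&3=0
[7]->row 0+8=8  col 0·2+1+8=9
col: 1 vs 9

buggy=1 correct=9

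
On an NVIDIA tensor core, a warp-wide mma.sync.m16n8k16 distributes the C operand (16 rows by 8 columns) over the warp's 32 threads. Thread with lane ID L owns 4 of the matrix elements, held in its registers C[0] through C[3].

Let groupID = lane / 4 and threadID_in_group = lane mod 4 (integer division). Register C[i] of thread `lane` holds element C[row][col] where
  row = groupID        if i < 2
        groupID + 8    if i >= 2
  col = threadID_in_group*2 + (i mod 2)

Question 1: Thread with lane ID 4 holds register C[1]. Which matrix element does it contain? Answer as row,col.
4: gr=1,th=0
[1] (1+0,0*2+1) = (1,1)

1,1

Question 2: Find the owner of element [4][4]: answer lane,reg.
r: 4->gid=4,r8=0  c: 4->tid=2,i&1=0
L=4*4+2=18  i=0*2+0=0

18,0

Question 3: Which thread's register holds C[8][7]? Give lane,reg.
3,3

r=8→G=0,rhi=1  c=7→T=3,p=1
L=0*4+3=3  i=1*2+1=3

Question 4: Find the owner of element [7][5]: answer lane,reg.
30,1

r=7⇒gr=7,Rb=0  c=5⇒th=2,odd=1
L=7*4+2=30  i=0*2+1=1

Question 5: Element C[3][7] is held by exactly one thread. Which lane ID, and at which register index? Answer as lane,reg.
r=3⇒gr=3,Rb=0  c=7⇒th=3,odd=1
L=3*4+3=15  i=0*2+1=1

15,1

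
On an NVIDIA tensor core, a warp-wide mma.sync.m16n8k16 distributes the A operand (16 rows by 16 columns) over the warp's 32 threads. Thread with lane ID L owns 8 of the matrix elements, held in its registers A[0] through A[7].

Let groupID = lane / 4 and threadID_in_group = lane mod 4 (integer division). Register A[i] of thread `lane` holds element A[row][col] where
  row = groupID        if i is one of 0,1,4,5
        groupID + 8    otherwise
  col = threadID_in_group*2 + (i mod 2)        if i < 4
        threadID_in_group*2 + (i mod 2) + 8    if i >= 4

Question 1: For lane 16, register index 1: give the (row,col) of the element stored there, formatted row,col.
lane 16: g=4 (16/4), t=0 (16%4)
i=1: r=4+0=4, c=0*2+1+0=1

4,1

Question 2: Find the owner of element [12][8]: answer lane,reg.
16,6

r: 12->gid=4,r8=1  c: 8->c8=1,tid=0,i&1=0
L=4*4+0=16  i=1*4+1*2+0=6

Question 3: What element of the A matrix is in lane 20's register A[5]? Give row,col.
L=20->g=20>>2=5, t=20&3=0
[5]->row 5+0=5  col 0·2+1+8=9

5,9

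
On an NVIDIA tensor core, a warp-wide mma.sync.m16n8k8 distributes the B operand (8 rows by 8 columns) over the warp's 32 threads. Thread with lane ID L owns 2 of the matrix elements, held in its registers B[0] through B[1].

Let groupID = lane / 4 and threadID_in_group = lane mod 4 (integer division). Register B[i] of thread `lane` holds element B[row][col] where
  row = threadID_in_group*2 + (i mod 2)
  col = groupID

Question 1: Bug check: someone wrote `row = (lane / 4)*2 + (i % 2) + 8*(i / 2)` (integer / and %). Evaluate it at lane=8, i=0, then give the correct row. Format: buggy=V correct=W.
`(lane / 4)*2 + (i % 2) + 8*(i / 2)`[8,0]->4
lane 8->8/4=2, 8 mod 4=0
i=0  r:2·0+0->0  c:2
row: 4 vs 0

buggy=4 correct=0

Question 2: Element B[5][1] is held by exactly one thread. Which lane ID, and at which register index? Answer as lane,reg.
6,1

c=1→G=1  r=5→T=2,p=1
L=1*4+2=6  i=1=1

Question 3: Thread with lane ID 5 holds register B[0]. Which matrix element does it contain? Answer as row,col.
2,1

lane 5→5/4=1, 5 mod 4=1
i=0  r:2·1+0→2  c:1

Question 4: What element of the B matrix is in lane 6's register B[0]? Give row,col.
4,1

L=6→G=6>>2=1, T=6&3=2
[0]→row 2·2+0=4  col G=1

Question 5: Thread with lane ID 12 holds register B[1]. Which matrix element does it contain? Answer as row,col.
lane 12⇒12/4=3, 12 mod 4=0
i=1  r:2·0+1⇒1  c:3

1,3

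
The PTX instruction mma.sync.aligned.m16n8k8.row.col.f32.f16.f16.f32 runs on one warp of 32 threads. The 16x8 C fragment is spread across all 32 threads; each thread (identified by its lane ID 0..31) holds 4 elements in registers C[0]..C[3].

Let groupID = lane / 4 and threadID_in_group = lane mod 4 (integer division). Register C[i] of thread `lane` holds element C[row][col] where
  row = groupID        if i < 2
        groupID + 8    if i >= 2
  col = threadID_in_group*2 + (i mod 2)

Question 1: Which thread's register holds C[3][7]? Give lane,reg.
r:3=>grp=3,rB=0  c:7=>tig=3,lo=1
L=3*4+3=15  i=0*2+1=1

15,1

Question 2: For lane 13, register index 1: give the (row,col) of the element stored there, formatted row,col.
L=13->g=13>>2=3, t=13&3=1
[1]->row 3+0=3  col 1·2+1=3

3,3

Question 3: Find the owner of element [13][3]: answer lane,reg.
21,3

r=13→G=5,rhi=1  c=3→T=1,p=1
L=5*4+1=21  i=1*2+1=3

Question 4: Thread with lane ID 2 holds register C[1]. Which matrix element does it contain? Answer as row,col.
lane 2: gid=0 (2/4), tid=2 (2%4)
i=1: r=0+0=0, c=2*2+1=5

0,5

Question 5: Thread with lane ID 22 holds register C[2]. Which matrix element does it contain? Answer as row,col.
13,4

lane 22⇒22/4=5, 22 mod 4=2
i=2  r:5+8⇒13  c:2·2+0⇒4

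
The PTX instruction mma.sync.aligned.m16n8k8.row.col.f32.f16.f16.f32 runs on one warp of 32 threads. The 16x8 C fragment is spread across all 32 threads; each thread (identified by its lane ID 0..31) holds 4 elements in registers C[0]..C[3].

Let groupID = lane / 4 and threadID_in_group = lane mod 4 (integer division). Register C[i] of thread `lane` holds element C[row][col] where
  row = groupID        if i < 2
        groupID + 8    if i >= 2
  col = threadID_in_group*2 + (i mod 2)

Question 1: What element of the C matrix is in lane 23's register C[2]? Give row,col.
13,6

L=23=>grp=23>>2=5, tig=23&3=3
[2]=>row 5+8=13  col 3·2+0=6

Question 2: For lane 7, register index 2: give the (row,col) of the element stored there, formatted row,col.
9,6

7: gid=1,tid=3
[2] (1+8,3*2+0) = (9,6)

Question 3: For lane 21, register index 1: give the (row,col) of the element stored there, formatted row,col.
lane 21=>21/4=5, 21 mod 4=1
i=1  r:5+0=>5  c:2·1+1=>3

5,3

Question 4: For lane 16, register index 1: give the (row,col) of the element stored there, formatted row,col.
lane 16→16/4=4, 16 mod 4=0
i=1  r:4+0→4  c:2·0+1→1

4,1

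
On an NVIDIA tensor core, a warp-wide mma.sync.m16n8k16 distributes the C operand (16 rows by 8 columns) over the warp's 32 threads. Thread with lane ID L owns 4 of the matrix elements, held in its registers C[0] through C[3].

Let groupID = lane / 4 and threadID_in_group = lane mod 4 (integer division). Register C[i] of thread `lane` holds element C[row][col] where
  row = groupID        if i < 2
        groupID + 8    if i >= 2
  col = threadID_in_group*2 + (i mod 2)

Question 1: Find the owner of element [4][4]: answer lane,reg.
r:4=>grp=4,rB=0  c:4=>tig=2,lo=0
L=4*4+2=18  i=0*2+0=0

18,0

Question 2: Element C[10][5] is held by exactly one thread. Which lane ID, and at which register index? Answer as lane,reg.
r=10→G=2,rhi=1  c=5→T=2,p=1
L=2*4+2=10  i=1*2+1=3

10,3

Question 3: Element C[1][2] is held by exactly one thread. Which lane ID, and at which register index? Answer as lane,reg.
5,0

r=1->g=1,rb=0  c=2->t=1,b0=0
L=1*4+1=5  i=0*2+0=0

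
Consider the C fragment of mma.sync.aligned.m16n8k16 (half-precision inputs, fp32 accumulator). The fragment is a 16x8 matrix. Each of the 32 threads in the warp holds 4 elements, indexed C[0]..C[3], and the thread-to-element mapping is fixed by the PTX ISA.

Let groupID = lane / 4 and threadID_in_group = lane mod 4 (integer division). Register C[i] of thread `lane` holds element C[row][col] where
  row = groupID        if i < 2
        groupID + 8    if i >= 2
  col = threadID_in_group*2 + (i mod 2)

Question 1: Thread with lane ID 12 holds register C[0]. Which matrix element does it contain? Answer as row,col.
lane 12→12/4=3, 12 mod 4=0
i=0  r:3+0→3  c:2·0+0→0

3,0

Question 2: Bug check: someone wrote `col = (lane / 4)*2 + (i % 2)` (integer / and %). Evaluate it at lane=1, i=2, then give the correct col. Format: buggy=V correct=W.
buggy=0 correct=2

`(lane / 4)*2 + (i % 2)`[1,2]=>0
L=1=>grp=1>>2=0, tig=1&3=1
[2]=>row 0+8=8  col 1·2+0=2
col: 0 vs 2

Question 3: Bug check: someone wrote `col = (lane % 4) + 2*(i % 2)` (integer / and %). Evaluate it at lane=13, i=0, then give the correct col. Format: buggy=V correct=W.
`(lane % 4) + 2*(i % 2)`[13,0]=>1
lane 13=>13/4=3, 13 mod 4=1
i=0  r:3+0=>3  c:2·1+0=>2
col: 1 vs 2

buggy=1 correct=2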